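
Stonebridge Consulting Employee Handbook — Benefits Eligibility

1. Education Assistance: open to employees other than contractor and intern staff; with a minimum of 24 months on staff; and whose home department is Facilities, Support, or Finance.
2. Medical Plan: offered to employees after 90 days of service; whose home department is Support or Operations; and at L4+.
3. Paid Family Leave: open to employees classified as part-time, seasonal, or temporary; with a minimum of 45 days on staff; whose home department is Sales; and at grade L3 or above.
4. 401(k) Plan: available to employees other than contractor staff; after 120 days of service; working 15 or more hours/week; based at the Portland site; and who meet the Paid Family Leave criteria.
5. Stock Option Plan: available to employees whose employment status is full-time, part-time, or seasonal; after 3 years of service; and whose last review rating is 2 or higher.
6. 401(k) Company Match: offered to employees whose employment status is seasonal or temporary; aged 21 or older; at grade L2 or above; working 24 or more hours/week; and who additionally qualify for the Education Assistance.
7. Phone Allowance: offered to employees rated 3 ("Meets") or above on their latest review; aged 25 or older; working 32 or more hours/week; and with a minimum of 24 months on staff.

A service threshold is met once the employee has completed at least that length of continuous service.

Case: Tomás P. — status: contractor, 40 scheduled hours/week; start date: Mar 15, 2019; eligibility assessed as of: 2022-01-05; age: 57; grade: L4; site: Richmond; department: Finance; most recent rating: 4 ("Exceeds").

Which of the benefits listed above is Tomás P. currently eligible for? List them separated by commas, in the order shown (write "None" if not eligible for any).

Service from Mar 15, 2019 to 2022-01-05: 1027 days.
Education Assistance — status contractor ✗ (excluded) → not eligible.
Medical Plan — service 1027 days ≥ 90 days ✓; dept Finance ✗ → not eligible.
Paid Family Leave — status contractor ✗ (requires part-time, seasonal, or temporary) → not eligible.
401(k) Plan — status contractor ✗ (excluded) → not eligible.
Stock Option Plan — status contractor ✗ (requires full-time, part-time, or seasonal) → not eligible.
401(k) Company Match — status contractor ✗ (requires seasonal or temporary) → not eligible.
Phone Allowance — rating 4 ≥ 3 ✓; age 57 ≥ 25 ✓; 40 hrs/wk ≥ 32 ✓; service 1027 days ≥ 24 months (≈720 days) ✓ → eligible.

Phone Allowance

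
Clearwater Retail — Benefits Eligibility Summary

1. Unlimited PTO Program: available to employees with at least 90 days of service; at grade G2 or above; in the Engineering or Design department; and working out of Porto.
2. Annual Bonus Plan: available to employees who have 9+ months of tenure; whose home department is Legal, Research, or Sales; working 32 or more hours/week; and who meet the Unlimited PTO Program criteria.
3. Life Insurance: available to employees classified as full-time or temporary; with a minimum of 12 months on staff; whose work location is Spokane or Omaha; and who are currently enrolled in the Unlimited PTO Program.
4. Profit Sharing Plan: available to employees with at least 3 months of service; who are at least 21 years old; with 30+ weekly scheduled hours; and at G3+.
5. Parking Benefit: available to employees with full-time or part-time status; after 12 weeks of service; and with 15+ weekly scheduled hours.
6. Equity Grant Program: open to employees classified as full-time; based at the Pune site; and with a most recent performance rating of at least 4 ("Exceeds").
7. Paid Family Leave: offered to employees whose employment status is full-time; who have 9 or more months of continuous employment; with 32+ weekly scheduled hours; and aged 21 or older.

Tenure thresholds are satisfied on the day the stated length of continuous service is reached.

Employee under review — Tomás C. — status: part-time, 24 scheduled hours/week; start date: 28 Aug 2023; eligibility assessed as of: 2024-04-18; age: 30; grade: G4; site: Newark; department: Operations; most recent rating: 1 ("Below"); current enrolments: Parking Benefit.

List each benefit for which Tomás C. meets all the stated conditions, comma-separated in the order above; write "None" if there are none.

Service from 28 Aug 2023 to 2024-04-18: 234 days.
Unlimited PTO Program — service 234 days ≥ 90 days ✓; grade G4 ≥ G2 ✓; dept Operations ✗ → not eligible.
Annual Bonus Plan — service 234 days < 9 months (≈270 days) ✗ → not eligible.
Life Insurance — status part-time ✗ (requires full-time or temporary) → not eligible.
Profit Sharing Plan — service 234 days ≥ 3 months (≈90 days) ✓; age 30 ≥ 21 ✓; 24 hrs/wk < 30 ✗ → not eligible.
Parking Benefit — status part-time ✓; service 234 days ≥ 12 weeks (≈84 days) ✓; 24 hrs/wk ≥ 15 ✓ → eligible.
Equity Grant Program — status part-time ✗ (requires full-time) → not eligible.
Paid Family Leave — status part-time ✗ (requires full-time) → not eligible.

Parking Benefit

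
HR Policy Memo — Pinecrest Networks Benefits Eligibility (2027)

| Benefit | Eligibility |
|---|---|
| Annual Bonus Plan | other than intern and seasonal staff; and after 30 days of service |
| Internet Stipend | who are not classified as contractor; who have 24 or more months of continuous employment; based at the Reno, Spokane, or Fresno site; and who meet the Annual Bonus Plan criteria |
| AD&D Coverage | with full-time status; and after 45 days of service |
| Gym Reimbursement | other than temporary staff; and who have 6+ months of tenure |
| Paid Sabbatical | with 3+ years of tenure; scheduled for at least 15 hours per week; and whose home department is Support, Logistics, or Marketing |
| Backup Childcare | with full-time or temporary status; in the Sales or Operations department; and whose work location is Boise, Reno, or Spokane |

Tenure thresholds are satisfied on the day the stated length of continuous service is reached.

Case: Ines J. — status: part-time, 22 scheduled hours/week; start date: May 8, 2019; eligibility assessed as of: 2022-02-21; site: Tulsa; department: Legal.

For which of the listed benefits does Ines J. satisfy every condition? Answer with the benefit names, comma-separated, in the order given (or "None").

Annual Bonus Plan, Gym Reimbursement

Service from May 8, 2019 to 2022-02-21: 1020 days.
Annual Bonus Plan — status part-time ✓ (not excluded); service 1020 days ≥ 30 days ✓ → eligible.
Internet Stipend — status part-time ✓ (not excluded); service 1020 days ≥ 24 months (≈720 days) ✓; site Tulsa ✗ (not Reno, Spokane, or Fresno) → not eligible.
AD&D Coverage — status part-time ✗ (requires full-time) → not eligible.
Gym Reimbursement — status part-time ✓ (not excluded); service 1020 days ≥ 6 months (≈180 days) ✓ → eligible.
Paid Sabbatical — service 1020 days < 3 years (≈1095 days) ✗ → not eligible.
Backup Childcare — status part-time ✗ (requires full-time or temporary) → not eligible.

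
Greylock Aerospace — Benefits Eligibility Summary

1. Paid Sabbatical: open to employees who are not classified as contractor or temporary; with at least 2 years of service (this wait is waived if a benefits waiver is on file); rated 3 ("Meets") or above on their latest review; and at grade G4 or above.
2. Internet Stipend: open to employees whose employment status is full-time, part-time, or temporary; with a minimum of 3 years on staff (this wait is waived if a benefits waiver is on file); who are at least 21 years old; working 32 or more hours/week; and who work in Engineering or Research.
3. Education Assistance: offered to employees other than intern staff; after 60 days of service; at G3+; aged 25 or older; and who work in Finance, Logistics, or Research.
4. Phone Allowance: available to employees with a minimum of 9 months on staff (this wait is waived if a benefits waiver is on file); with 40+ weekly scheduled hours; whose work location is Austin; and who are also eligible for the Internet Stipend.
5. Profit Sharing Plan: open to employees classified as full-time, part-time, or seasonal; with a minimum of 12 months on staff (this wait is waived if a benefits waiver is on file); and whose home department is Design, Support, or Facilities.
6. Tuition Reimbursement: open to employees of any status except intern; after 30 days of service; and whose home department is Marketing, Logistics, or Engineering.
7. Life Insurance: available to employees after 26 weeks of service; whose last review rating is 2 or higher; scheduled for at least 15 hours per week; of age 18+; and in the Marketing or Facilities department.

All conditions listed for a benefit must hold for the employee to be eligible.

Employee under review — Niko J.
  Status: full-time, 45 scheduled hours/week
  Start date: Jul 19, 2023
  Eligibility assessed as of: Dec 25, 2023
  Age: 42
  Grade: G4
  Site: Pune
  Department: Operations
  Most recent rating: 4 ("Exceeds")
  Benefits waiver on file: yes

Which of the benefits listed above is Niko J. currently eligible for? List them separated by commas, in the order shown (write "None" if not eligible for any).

Paid Sabbatical

Service from Jul 19, 2023 to Dec 25, 2023: 159 days.
Paid Sabbatical — status full-time ✓ (not excluded); benefits waiver on file ✓; rating 4 ≥ 3 ✓; grade G4 ≥ G4 ✓ → eligible.
Internet Stipend — status full-time ✓; benefits waiver on file ✓; age 42 ≥ 21 ✓; 45 hrs/wk ≥ 32 ✓; dept Operations ✗ → not eligible.
Education Assistance — status full-time ✓ (not excluded); service 159 days ≥ 60 days ✓; grade G4 ≥ G3 ✓; age 42 ≥ 25 ✓; dept Operations ✗ → not eligible.
Phone Allowance — benefits waiver on file ✓; 45 hrs/wk ≥ 40 ✓; site Pune ✗ (not Austin) → not eligible.
Profit Sharing Plan — status full-time ✓; benefits waiver on file ✓; dept Operations ✗ → not eligible.
Tuition Reimbursement — status full-time ✓ (not excluded); service 159 days ≥ 30 days ✓; dept Operations ✗ → not eligible.
Life Insurance — service 159 days < 26 weeks (≈182 days) ✗ → not eligible.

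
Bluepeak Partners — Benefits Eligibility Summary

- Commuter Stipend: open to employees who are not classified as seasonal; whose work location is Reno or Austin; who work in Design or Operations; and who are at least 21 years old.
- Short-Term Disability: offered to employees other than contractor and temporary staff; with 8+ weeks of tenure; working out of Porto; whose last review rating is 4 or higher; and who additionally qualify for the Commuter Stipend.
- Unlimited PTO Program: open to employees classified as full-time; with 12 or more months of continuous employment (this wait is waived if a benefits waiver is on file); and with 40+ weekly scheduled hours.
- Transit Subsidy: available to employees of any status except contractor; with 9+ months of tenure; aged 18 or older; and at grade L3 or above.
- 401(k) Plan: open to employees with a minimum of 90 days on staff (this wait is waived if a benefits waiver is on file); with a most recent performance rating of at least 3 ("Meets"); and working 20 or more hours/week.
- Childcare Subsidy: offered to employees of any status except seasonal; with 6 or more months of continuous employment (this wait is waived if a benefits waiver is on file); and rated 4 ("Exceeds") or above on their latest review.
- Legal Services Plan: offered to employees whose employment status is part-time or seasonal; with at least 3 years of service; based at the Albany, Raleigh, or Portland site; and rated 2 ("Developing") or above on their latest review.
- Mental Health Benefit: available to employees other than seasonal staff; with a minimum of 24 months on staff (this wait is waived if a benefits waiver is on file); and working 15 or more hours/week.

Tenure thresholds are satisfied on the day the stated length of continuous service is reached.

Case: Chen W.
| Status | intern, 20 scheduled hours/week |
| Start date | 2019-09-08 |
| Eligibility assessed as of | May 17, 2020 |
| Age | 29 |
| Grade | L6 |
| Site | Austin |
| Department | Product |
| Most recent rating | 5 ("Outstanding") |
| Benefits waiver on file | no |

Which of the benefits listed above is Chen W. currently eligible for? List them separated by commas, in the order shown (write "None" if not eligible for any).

401(k) Plan, Childcare Subsidy

Service from 2019-09-08 to May 17, 2020: 252 days.
Commuter Stipend — status intern ✓ (not excluded); site Austin ✓; dept Product ✗ → not eligible.
Short-Term Disability — status intern ✓ (not excluded); service 252 days ≥ 8 weeks (≈56 days) ✓; site Austin ✗ (not Porto) → not eligible.
Unlimited PTO Program — status intern ✗ (requires full-time) → not eligible.
Transit Subsidy — status intern ✓ (not excluded); service 252 days < 9 months (≈270 days) ✗ → not eligible.
401(k) Plan — no waiver, service 252 days ≥ 90 days ✓; rating 5 ≥ 3 ✓; 20 hrs/wk ≥ 20 ✓ → eligible.
Childcare Subsidy — status intern ✓ (not excluded); no waiver, service 252 days ≥ 6 months (≈180 days) ✓; rating 5 ≥ 4 ✓ → eligible.
Legal Services Plan — status intern ✗ (requires part-time or seasonal) → not eligible.
Mental Health Benefit — status intern ✓ (not excluded); no waiver, service 252 days < 24 months (≈720 days) ✗ → not eligible.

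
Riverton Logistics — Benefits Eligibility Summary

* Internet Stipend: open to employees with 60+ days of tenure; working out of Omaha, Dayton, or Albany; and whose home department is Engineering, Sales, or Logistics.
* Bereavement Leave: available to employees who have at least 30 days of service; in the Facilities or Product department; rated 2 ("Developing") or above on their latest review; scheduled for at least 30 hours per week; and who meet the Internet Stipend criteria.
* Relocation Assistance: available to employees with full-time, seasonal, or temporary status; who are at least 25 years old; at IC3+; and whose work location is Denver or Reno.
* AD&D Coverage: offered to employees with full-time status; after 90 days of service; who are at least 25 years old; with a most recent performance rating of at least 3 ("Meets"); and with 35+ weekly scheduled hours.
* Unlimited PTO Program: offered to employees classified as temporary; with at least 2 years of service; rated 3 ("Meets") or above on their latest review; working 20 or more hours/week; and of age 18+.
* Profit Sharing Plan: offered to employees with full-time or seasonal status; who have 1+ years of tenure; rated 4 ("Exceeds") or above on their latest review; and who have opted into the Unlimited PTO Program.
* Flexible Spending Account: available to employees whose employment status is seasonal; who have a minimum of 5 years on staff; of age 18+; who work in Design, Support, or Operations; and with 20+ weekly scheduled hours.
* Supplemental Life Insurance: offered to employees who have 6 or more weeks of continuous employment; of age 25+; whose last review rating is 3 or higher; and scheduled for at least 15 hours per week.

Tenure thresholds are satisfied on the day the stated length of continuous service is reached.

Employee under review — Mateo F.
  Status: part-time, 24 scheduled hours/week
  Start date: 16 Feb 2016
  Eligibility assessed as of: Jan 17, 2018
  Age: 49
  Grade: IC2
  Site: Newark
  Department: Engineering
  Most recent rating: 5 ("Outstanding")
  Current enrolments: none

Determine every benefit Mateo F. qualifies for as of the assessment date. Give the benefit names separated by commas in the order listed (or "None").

Supplemental Life Insurance

Service from 16 Feb 2016 to Jan 17, 2018: 701 days.
Internet Stipend — service 701 days ≥ 60 days ✓; site Newark ✗ (not Omaha, Dayton, or Albany) → not eligible.
Bereavement Leave — service 701 days ≥ 30 days ✓; dept Engineering ✗ → not eligible.
Relocation Assistance — status part-time ✗ (requires full-time, seasonal, or temporary) → not eligible.
AD&D Coverage — status part-time ✗ (requires full-time) → not eligible.
Unlimited PTO Program — status part-time ✗ (requires temporary) → not eligible.
Profit Sharing Plan — status part-time ✗ (requires full-time or seasonal) → not eligible.
Flexible Spending Account — status part-time ✗ (requires seasonal) → not eligible.
Supplemental Life Insurance — service 701 days ≥ 6 weeks (≈42 days) ✓; age 49 ≥ 25 ✓; rating 5 ≥ 3 ✓; 24 hrs/wk ≥ 15 ✓ → eligible.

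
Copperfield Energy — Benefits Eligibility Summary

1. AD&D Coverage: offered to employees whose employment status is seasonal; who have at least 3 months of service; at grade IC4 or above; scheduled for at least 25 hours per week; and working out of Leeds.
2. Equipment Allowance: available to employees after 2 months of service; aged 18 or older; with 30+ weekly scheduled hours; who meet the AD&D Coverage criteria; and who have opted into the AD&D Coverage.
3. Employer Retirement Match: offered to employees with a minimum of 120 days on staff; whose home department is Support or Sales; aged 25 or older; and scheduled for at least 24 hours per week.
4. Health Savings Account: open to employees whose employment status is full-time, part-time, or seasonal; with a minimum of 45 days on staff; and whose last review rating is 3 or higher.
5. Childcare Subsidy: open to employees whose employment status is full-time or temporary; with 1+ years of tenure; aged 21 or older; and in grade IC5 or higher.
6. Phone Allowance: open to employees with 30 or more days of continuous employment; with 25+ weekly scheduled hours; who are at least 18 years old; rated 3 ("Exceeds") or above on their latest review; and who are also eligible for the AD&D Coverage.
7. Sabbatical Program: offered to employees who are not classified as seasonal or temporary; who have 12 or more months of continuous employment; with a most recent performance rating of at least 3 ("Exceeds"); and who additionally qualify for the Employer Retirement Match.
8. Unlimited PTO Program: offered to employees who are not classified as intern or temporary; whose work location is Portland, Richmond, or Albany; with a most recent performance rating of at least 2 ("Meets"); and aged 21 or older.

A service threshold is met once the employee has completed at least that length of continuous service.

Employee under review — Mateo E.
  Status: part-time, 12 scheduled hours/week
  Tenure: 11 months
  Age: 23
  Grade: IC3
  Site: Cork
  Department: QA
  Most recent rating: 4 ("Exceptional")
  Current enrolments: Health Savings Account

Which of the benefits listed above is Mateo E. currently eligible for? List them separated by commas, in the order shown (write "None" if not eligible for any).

Health Savings Account

AD&D Coverage — status part-time ✗ (requires seasonal) → not eligible.
Equipment Allowance — service 11 months ≥ 2 months ✓; age 23 ≥ 18 ✓; 12 hrs/wk < 30 ✗ → not eligible.
Employer Retirement Match — service 11 months ≥ 120 days ✓; dept QA ✗ → not eligible.
Health Savings Account — status part-time ✓; service 11 months ≥ 45 days ✓; rating 4 ≥ 3 ✓ → eligible.
Childcare Subsidy — status part-time ✗ (requires full-time or temporary) → not eligible.
Phone Allowance — service 11 months ≥ 30 days ✓; 12 hrs/wk < 25 ✗ → not eligible.
Sabbatical Program — status part-time ✓ (not excluded); service 11 months < 12 months ✗ → not eligible.
Unlimited PTO Program — status part-time ✓ (not excluded); site Cork ✗ (not Portland, Richmond, or Albany) → not eligible.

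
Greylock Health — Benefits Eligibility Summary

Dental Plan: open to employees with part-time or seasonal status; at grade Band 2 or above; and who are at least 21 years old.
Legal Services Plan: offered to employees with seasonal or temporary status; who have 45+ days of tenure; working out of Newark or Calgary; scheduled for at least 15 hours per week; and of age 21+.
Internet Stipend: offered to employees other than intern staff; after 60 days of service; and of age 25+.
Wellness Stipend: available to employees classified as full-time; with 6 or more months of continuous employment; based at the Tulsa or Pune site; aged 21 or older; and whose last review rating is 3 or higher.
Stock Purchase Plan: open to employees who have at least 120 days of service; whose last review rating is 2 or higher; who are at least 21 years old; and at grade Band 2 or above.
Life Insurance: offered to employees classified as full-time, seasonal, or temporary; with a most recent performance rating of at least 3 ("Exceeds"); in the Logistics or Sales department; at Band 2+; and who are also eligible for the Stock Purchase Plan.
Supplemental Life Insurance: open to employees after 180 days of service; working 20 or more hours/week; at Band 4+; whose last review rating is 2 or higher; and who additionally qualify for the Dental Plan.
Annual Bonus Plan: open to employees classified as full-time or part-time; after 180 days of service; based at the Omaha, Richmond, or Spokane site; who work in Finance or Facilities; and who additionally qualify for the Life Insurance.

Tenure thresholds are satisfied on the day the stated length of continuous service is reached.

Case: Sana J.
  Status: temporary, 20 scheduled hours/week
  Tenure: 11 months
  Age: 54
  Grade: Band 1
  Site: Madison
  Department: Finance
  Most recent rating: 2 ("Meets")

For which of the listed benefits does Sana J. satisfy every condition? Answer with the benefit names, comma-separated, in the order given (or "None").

Internet Stipend

Dental Plan — status temporary ✗ (requires part-time or seasonal) → not eligible.
Legal Services Plan — status temporary ✓; service 11 months ≥ 45 days ✓; site Madison ✗ (not Newark or Calgary) → not eligible.
Internet Stipend — status temporary ✓ (not excluded); service 11 months ≥ 60 days ✓; age 54 ≥ 25 ✓ → eligible.
Wellness Stipend — status temporary ✗ (requires full-time) → not eligible.
Stock Purchase Plan — service 11 months ≥ 120 days ✓; rating 2 ≥ 2 ✓; age 54 ≥ 21 ✓; grade Band 1 < Band 2 ✗ → not eligible.
Life Insurance — status temporary ✓; rating 2 < 3 ✗ → not eligible.
Supplemental Life Insurance — service 11 months ≥ 180 days ✓; 20 hrs/wk ≥ 20 ✓; grade Band 1 < Band 4 ✗ → not eligible.
Annual Bonus Plan — status temporary ✗ (requires full-time or part-time) → not eligible.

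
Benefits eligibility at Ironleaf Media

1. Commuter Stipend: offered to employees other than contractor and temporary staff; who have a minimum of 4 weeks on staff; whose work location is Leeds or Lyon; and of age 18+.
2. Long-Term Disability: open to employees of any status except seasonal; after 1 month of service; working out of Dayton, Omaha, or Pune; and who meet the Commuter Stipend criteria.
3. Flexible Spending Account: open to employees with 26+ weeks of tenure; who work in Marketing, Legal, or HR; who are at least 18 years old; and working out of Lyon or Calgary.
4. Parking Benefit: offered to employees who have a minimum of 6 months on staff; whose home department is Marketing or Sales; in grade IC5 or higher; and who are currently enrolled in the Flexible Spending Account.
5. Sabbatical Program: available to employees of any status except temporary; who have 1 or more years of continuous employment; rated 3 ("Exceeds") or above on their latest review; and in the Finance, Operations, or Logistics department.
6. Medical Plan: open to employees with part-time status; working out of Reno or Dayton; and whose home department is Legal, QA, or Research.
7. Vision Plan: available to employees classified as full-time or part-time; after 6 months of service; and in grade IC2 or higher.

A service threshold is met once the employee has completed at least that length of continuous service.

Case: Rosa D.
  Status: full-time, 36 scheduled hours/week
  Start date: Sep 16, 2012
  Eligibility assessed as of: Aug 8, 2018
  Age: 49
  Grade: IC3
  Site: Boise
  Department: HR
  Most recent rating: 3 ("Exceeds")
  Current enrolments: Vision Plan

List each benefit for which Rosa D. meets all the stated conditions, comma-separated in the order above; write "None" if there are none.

Vision Plan

Service from Sep 16, 2012 to Aug 8, 2018: 2152 days.
Commuter Stipend — status full-time ✓ (not excluded); service 2152 days ≥ 4 weeks (≈28 days) ✓; site Boise ✗ (not Leeds or Lyon) → not eligible.
Long-Term Disability — status full-time ✓ (not excluded); service 2152 days ≥ 1 month (≈30 days) ✓; site Boise ✗ (not Dayton, Omaha, or Pune) → not eligible.
Flexible Spending Account — service 2152 days ≥ 26 weeks (≈182 days) ✓; dept HR ✓; age 49 ≥ 18 ✓; site Boise ✗ (not Lyon or Calgary) → not eligible.
Parking Benefit — service 2152 days ≥ 6 months (≈180 days) ✓; dept HR ✗ → not eligible.
Sabbatical Program — status full-time ✓ (not excluded); service 2152 days ≥ 1 year (≈365 days) ✓; rating 3 ≥ 3 ✓; dept HR ✗ → not eligible.
Medical Plan — status full-time ✗ (requires part-time) → not eligible.
Vision Plan — status full-time ✓; service 2152 days ≥ 6 months (≈180 days) ✓; grade IC3 ≥ IC2 ✓ → eligible.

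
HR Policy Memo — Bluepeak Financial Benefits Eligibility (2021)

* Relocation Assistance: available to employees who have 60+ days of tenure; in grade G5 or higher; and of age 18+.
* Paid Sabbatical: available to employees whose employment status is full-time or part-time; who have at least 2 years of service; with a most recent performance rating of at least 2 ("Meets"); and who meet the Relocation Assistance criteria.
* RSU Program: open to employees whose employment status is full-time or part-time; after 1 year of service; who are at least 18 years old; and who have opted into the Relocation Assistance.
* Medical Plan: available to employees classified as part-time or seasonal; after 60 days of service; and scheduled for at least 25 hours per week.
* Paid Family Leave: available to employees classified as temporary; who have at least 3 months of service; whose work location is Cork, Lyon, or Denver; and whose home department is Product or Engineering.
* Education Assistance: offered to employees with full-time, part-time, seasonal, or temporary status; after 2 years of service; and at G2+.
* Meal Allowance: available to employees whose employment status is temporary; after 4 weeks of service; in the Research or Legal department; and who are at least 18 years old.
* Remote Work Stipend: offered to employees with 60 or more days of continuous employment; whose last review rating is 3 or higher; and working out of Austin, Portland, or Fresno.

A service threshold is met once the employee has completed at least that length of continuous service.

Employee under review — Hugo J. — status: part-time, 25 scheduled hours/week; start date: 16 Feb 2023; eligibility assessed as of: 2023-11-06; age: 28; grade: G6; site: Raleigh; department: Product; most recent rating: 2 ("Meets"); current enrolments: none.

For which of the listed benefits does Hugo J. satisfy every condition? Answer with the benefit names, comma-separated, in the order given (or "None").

Relocation Assistance, Medical Plan

Service from 16 Feb 2023 to 2023-11-06: 263 days.
Relocation Assistance — service 263 days ≥ 60 days ✓; grade G6 ≥ G5 ✓; age 28 ≥ 18 ✓ → eligible.
Paid Sabbatical — status part-time ✓; service 263 days < 2 years (≈730 days) ✗ → not eligible.
RSU Program — status part-time ✓; service 263 days < 1 year (≈365 days) ✗ → not eligible.
Medical Plan — status part-time ✓; service 263 days ≥ 60 days ✓; 25 hrs/wk ≥ 25 ✓ → eligible.
Paid Family Leave — status part-time ✗ (requires temporary) → not eligible.
Education Assistance — status part-time ✓; service 263 days < 2 years (≈730 days) ✗ → not eligible.
Meal Allowance — status part-time ✗ (requires temporary) → not eligible.
Remote Work Stipend — service 263 days ≥ 60 days ✓; rating 2 < 3 ✗ → not eligible.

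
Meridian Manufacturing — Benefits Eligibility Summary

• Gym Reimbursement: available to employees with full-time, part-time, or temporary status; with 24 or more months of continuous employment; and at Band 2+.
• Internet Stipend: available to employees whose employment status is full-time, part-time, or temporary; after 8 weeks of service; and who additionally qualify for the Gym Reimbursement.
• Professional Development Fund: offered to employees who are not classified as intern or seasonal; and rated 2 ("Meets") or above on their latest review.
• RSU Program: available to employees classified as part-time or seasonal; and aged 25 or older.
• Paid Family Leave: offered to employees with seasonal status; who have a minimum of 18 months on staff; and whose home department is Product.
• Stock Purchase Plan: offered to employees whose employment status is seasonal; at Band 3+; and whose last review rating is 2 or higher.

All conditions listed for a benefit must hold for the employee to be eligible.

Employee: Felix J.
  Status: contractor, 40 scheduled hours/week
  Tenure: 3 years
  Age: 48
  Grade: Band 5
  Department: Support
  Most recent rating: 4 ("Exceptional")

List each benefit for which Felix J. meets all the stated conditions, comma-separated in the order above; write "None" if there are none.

Gym Reimbursement — status contractor ✗ (requires full-time, part-time, or temporary) → not eligible.
Internet Stipend — status contractor ✗ (requires full-time, part-time, or temporary) → not eligible.
Professional Development Fund — status contractor ✓ (not excluded); rating 4 ≥ 2 ✓ → eligible.
RSU Program — status contractor ✗ (requires part-time or seasonal) → not eligible.
Paid Family Leave — status contractor ✗ (requires seasonal) → not eligible.
Stock Purchase Plan — status contractor ✗ (requires seasonal) → not eligible.

Professional Development Fund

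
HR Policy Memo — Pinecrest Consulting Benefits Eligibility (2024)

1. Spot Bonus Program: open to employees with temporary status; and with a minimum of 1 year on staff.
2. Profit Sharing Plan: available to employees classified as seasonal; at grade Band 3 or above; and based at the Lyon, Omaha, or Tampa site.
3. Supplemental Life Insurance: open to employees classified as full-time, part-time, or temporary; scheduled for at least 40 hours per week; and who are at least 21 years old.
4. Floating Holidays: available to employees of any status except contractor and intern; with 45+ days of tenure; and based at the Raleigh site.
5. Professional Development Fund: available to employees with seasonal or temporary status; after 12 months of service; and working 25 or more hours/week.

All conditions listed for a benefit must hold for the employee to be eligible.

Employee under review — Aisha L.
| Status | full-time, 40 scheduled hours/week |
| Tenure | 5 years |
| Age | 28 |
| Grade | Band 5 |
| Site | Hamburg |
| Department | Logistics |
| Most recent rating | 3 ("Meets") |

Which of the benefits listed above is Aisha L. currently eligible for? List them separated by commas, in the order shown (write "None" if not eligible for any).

Spot Bonus Program — status full-time ✗ (requires temporary) → not eligible.
Profit Sharing Plan — status full-time ✗ (requires seasonal) → not eligible.
Supplemental Life Insurance — status full-time ✓; 40 hrs/wk ≥ 40 ✓; age 28 ≥ 21 ✓ → eligible.
Floating Holidays — status full-time ✓ (not excluded); service 5 years ≥ 45 days ✓; site Hamburg ✗ (not Raleigh) → not eligible.
Professional Development Fund — status full-time ✗ (requires seasonal or temporary) → not eligible.

Supplemental Life Insurance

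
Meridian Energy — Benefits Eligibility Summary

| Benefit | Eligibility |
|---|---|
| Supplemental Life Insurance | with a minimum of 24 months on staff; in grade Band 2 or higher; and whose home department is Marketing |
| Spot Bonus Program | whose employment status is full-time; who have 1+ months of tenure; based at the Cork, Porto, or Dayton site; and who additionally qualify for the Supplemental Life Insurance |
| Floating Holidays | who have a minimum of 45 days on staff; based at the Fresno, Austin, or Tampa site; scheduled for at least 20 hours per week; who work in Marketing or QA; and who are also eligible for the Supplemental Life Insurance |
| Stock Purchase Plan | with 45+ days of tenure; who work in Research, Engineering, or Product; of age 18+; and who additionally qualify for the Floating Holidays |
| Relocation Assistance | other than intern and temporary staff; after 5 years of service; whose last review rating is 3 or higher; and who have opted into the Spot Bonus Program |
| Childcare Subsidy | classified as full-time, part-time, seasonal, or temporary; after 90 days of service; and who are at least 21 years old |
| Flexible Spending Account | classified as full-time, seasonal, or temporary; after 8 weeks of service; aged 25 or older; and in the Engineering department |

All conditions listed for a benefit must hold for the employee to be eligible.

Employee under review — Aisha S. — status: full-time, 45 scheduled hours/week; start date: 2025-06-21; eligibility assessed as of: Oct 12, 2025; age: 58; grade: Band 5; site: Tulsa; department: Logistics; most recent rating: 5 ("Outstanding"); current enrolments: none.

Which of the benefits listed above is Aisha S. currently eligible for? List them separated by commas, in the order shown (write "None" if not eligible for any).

Childcare Subsidy

Service from 2025-06-21 to Oct 12, 2025: 113 days.
Supplemental Life Insurance — service 113 days < 24 months (≈720 days) ✗ → not eligible.
Spot Bonus Program — status full-time ✓; service 113 days ≥ 1 month (≈30 days) ✓; site Tulsa ✗ (not Cork, Porto, or Dayton) → not eligible.
Floating Holidays — service 113 days ≥ 45 days ✓; site Tulsa ✗ (not Fresno, Austin, or Tampa) → not eligible.
Stock Purchase Plan — service 113 days ≥ 45 days ✓; dept Logistics ✗ → not eligible.
Relocation Assistance — status full-time ✓ (not excluded); service 113 days < 5 years (≈1825 days) ✗ → not eligible.
Childcare Subsidy — status full-time ✓; service 113 days ≥ 90 days ✓; age 58 ≥ 21 ✓ → eligible.
Flexible Spending Account — status full-time ✓; service 113 days ≥ 8 weeks (≈56 days) ✓; age 58 ≥ 25 ✓; dept Logistics ✗ → not eligible.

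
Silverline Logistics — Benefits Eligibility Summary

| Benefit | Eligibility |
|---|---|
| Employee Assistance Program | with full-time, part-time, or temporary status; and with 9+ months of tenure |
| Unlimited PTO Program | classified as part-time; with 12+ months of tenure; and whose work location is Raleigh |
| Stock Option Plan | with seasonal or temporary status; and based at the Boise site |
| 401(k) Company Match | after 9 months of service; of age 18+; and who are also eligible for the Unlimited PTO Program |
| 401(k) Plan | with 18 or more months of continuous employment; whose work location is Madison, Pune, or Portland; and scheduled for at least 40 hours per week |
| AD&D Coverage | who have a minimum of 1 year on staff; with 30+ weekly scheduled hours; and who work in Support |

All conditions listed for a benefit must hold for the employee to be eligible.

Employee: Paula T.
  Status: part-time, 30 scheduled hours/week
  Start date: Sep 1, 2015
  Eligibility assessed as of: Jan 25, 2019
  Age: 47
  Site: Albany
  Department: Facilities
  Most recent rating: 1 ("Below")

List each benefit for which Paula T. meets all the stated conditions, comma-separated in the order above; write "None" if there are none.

Employee Assistance Program

Service from Sep 1, 2015 to Jan 25, 2019: 1242 days.
Employee Assistance Program — status part-time ✓; service 1242 days ≥ 9 months (≈270 days) ✓ → eligible.
Unlimited PTO Program — status part-time ✓; service 1242 days ≥ 12 months (≈360 days) ✓; site Albany ✗ (not Raleigh) → not eligible.
Stock Option Plan — status part-time ✗ (requires seasonal or temporary) → not eligible.
401(k) Company Match — service 1242 days ≥ 9 months (≈270 days) ✓; age 47 ≥ 18 ✓; not eligible for Unlimited PTO Program ✗ → not eligible.
401(k) Plan — service 1242 days ≥ 18 months (≈540 days) ✓; site Albany ✗ (not Madison, Pune, or Portland) → not eligible.
AD&D Coverage — service 1242 days ≥ 1 year (≈365 days) ✓; 30 hrs/wk ≥ 30 ✓; dept Facilities ✗ → not eligible.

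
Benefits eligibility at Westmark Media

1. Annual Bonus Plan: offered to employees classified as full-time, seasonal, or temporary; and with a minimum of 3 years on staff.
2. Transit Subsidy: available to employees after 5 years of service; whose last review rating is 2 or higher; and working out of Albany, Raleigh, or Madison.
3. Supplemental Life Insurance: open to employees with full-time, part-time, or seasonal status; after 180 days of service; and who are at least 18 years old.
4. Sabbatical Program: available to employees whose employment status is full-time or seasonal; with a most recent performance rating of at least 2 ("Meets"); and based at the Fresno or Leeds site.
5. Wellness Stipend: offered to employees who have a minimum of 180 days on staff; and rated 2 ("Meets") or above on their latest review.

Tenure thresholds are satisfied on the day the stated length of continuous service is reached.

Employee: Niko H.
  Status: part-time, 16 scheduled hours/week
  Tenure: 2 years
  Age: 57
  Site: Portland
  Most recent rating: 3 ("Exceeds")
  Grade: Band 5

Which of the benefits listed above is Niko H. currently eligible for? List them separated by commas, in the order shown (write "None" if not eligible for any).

Supplemental Life Insurance, Wellness Stipend

Annual Bonus Plan — status part-time ✗ (requires full-time, seasonal, or temporary) → not eligible.
Transit Subsidy — service 2 years < 5 years ✗ → not eligible.
Supplemental Life Insurance — status part-time ✓; service 2 years ≥ 180 days ✓; age 57 ≥ 18 ✓ → eligible.
Sabbatical Program — status part-time ✗ (requires full-time or seasonal) → not eligible.
Wellness Stipend — service 2 years ≥ 180 days ✓; rating 3 ≥ 2 ✓ → eligible.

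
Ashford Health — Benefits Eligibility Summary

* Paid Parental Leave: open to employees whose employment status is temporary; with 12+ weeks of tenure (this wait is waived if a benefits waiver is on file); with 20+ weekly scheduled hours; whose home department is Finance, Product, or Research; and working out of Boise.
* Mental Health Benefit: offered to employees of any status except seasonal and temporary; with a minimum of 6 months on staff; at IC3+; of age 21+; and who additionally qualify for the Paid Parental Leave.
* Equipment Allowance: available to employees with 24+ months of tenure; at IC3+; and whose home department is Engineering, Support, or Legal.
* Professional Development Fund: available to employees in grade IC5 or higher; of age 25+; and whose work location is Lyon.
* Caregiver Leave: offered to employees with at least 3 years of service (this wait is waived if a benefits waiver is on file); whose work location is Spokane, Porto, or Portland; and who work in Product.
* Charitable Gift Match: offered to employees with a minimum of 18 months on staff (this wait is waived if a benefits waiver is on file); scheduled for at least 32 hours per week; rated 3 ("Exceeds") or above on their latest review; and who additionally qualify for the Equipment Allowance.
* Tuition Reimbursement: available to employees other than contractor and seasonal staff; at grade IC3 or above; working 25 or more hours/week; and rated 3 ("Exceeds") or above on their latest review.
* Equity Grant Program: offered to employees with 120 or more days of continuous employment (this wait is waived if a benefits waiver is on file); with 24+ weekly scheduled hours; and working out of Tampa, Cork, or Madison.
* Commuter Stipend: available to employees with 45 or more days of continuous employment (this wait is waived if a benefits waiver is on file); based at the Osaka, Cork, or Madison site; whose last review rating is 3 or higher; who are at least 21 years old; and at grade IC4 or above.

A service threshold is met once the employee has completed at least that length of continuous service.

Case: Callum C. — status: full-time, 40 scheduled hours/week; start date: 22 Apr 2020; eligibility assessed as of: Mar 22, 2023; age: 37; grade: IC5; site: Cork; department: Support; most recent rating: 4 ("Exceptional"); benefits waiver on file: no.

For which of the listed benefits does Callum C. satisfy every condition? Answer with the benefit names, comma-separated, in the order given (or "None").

Equipment Allowance, Charitable Gift Match, Tuition Reimbursement, Equity Grant Program, Commuter Stipend

Service from 22 Apr 2020 to Mar 22, 2023: 1064 days.
Paid Parental Leave — status full-time ✗ (requires temporary) → not eligible.
Mental Health Benefit — status full-time ✓ (not excluded); service 1064 days ≥ 6 months (≈180 days) ✓; grade IC5 ≥ IC3 ✓; age 37 ≥ 21 ✓; not eligible for Paid Parental Leave ✗ → not eligible.
Equipment Allowance — service 1064 days ≥ 24 months (≈720 days) ✓; grade IC5 ≥ IC3 ✓; dept Support ✓ → eligible.
Professional Development Fund — grade IC5 ≥ IC5 ✓; age 37 ≥ 25 ✓; site Cork ✗ (not Lyon) → not eligible.
Caregiver Leave — no waiver, service 1064 days < 3 years (≈1095 days) ✗ → not eligible.
Charitable Gift Match — no waiver, service 1064 days ≥ 18 months (≈540 days) ✓; 40 hrs/wk ≥ 32 ✓; rating 4 ≥ 3 ✓; eligible for Equipment Allowance ✓ → eligible.
Tuition Reimbursement — status full-time ✓ (not excluded); grade IC5 ≥ IC3 ✓; 40 hrs/wk ≥ 25 ✓; rating 4 ≥ 3 ✓ → eligible.
Equity Grant Program — no waiver, service 1064 days ≥ 120 days ✓; 40 hrs/wk ≥ 24 ✓; site Cork ✓ → eligible.
Commuter Stipend — no waiver, service 1064 days ≥ 45 days ✓; site Cork ✓; rating 4 ≥ 3 ✓; age 37 ≥ 21 ✓; grade IC5 ≥ IC4 ✓ → eligible.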